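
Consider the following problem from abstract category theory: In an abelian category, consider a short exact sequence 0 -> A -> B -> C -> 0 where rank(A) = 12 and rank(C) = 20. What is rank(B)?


For a short exact sequence 0 -> A -> B -> C -> 0,
rank is additive: rank(B) = rank(A) + rank(C).
rank(B) = 12 + 20 = 32

32


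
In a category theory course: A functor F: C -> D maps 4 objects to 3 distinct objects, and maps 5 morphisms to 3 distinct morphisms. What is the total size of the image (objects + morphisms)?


The image of F consists of distinct objects and distinct morphisms.
|Im(F)| on objects = 3
|Im(F)| on morphisms = 3
Total image cardinality = 3 + 3 = 6

6


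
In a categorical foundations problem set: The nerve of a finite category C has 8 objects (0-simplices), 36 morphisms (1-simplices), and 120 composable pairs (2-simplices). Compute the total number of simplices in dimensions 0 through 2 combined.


The 2-skeleton of the nerve N(C) consists of simplices in dimensions 0, 1, 2:
  |N(C)_0| = 8 (objects)
  |N(C)_1| = 36 (morphisms)
  |N(C)_2| = 120 (composable pairs)
Total = 8 + 36 + 120 = 164

164


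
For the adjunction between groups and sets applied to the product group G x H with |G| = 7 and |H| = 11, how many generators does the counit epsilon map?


The counit epsilon_K: F(U(K)) -> K of the Free-Forgetful adjunction
maps |K| generators of F(U(K)) into K. For K = G x H (the product group),
|G x H| = |G| * |H|.
Total generators mapped = 7 * 11 = 77.

77


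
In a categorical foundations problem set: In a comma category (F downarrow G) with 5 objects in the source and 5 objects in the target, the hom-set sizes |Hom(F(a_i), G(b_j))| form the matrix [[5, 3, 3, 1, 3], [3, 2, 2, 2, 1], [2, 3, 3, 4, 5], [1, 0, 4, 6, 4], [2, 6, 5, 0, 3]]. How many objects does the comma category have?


Objects of (F downarrow G) are triples (a, b, h: F(a)->G(b)).
The count equals the sum of all entries in the hom-matrix.
sum(row 0) = 15
sum(row 1) = 10
sum(row 2) = 17
sum(row 3) = 15
sum(row 4) = 16
Grand total = 73

73


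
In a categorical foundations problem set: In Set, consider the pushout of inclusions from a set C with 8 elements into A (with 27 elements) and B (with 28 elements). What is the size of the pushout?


The pushout A +_C B identifies the images of C in A and B.
|A +_C B| = |A| + |B| - |C| (for injections).
= 27 + 28 - 8 = 47

47


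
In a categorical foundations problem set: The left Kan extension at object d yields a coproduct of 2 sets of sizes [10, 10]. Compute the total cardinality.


Pointwise, the left Kan extension (Lan_F H)(d) is the colimit, indexed
by the comma category (F downarrow d), of H composed with the
projection (F downarrow d) -> C. Here that colimit is given
as a coproduct (disjoint union) of sets, so its cardinality is the
sum of the sizes of the summands.
Coproduct of sets with sizes: 10 + 10
= 20

20


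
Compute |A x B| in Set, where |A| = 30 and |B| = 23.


In Set, the product A x B is the Cartesian product.
By the universal property, |A x B| = |A| * |B|.
|A x B| = 30 * 23 = 690

690


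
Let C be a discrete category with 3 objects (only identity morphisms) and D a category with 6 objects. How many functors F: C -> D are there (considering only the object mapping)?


A functor from a discrete category C to D is determined by
where each object maps. Each of the 3 objects of C can map
to any of the 6 objects of D independently.
Number of functors = 6^3 = 216

216


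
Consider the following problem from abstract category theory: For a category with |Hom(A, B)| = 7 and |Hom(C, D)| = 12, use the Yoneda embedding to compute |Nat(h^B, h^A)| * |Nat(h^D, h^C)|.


By the Yoneda lemma, Nat(h^B, h^A) is isomorphic to Hom(A, B),
so |Nat(h^B, h^A)| = |Hom(A, B)| and |Nat(h^D, h^C)| = |Hom(C, D)|.
|Hom(A, B)| = 7, |Hom(C, D)| = 12.
|Nat(h^B, h^A) x Nat(h^D, h^C)| = 7 * 12 = 84

84


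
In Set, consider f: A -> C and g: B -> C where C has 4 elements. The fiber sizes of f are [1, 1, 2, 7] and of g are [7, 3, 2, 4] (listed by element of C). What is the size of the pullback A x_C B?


The pullback A x_C B consists of pairs (a, b) with f(a) = g(b).
For each element c in C, the fiber product has |f^-1(c)| * |g^-1(c)| elements.
Summing over C: 1 * 7 + 1 * 3 + 2 * 2 + 7 * 4
= 7 + 3 + 4 + 28 = 42

42


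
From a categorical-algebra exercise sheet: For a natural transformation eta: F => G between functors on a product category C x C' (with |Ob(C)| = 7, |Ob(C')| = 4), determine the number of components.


A natural transformation eta: F => G assigns one component morphism per
object of the domain category.
The domain is the product category C x C', so
|Ob(C x C')| = |Ob(C)| * |Ob(C')| = 7 * 4 = 28.
Therefore eta has 28 component morphisms.

28


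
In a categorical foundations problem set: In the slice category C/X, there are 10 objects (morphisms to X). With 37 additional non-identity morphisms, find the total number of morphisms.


In the slice category C/X, objects are morphisms to X.
Identity morphisms: 10 (one per object of C/X).
Non-identity morphisms: 37.
Total = 10 + 37 = 47

47


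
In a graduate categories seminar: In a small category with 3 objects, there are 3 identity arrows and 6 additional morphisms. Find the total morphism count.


Each object has an identity morphism, giving 3 identities.
Adding the 6 non-identity morphisms:
Total = 3 + 6 = 9

9


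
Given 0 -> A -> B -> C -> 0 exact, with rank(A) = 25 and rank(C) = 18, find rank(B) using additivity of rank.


For a short exact sequence 0 -> A -> B -> C -> 0,
rank is additive: rank(B) = rank(A) + rank(C).
rank(B) = 25 + 18 = 43

43


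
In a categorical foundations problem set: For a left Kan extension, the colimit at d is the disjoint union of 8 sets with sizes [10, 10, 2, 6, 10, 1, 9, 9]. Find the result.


Pointwise, the left Kan extension (Lan_F H)(d) is the colimit, indexed
by the comma category (F downarrow d), of H composed with the
projection (F downarrow d) -> C. Here that colimit is given
as a coproduct (disjoint union) of sets, so its cardinality is the
sum of the sizes of the summands.
Coproduct of sets with sizes: 10 + 10 + 2 + 6 + 10 + 1 + 9 + 9
= 57

57


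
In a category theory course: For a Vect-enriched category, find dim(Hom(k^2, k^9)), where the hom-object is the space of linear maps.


In Vect-enriched categories, Hom(k^n, k^m) is the space of m x n matrices.
dim(Hom(k^2, k^9)) = 9 * 2 = 18

18


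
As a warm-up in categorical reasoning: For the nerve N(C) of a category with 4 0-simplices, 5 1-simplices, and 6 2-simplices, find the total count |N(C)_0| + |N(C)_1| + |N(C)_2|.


The 2-skeleton of the nerve N(C) consists of simplices in dimensions 0, 1, 2:
  |N(C)_0| = 4 (objects)
  |N(C)_1| = 5 (morphisms)
  |N(C)_2| = 6 (composable pairs)
Total = 4 + 5 + 6 = 15

15


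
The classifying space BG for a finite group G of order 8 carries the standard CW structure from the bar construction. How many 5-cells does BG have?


In the bar-construction CW model of BG, the n-cells are indexed by
n-tuples [g_1|...|g_n] of non-identity elements of G (degenerate
simplices with some g_i = e do not contribute cells), so there are
(|G| - 1)^n n-cells.
For dim = 5 with |G| = 8:
cells = (8 - 1)^5 = 7^5 = 16807

16807


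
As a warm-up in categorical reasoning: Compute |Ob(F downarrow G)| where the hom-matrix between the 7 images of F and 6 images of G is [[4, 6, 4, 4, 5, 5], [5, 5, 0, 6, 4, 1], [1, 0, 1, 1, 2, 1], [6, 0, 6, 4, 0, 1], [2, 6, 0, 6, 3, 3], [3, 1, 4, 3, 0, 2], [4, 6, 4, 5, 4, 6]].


Objects of (F downarrow G) are triples (a, b, h: F(a)->G(b)).
The count equals the sum of all entries in the hom-matrix.
sum(row 0) = 28
sum(row 1) = 21
sum(row 2) = 6
sum(row 3) = 17
sum(row 4) = 20
sum(row 5) = 13
sum(row 6) = 29
Grand total = 134

134


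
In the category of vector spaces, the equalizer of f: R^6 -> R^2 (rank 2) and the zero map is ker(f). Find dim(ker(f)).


The equalizer of f and the zero map is ker(f).
By the rank-nullity theorem: dim(ker(f)) = dim(domain) - rank(f).
dim(ker(f)) = 6 - 2 = 4

4


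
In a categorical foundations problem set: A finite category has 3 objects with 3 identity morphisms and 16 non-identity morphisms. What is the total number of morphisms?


Each object has an identity morphism, giving 3 identities.
Adding the 16 non-identity morphisms:
Total = 3 + 16 = 19

19


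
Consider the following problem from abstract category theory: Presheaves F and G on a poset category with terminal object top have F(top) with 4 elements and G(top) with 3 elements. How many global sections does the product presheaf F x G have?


Global sections of a presheaf on a poset with terminal top satisfy
Gamma(H) ~ H(top). Presheaves admit pointwise products, so
(F x G)(top) = F(top) x G(top) (Cartesian product).
|Gamma(F x G)| = |F(top)| * |G(top)| = 4 * 3 = 12.

12


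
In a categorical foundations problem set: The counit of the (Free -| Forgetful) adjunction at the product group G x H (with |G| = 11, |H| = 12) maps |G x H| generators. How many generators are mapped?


The counit epsilon_K: F(U(K)) -> K of the Free-Forgetful adjunction
maps |K| generators of F(U(K)) into K. For K = G x H (the product group),
|G x H| = |G| * |H|.
Total generators mapped = 11 * 12 = 132.

132


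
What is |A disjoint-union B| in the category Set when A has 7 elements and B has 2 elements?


In Set, the coproduct A + B is the disjoint union.
|A + B| = |A| + |B| = 7 + 2 = 9

9


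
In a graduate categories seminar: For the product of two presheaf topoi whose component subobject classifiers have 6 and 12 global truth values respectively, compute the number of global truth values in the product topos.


In a product of presheaf topoi E_1 x E_2, the subobject classifier
is Omega = Omega_1 x Omega_2 (componentwise), so
|Omega(top)| = |Omega_1(top_1)| * |Omega_2(top_2)|.
= 6 * 12 = 72.

72


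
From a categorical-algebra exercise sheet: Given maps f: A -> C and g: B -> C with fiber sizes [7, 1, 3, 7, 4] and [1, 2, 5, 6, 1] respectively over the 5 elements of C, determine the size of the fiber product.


The pullback A x_C B consists of pairs (a, b) with f(a) = g(b).
For each element c in C, the fiber product has |f^-1(c)| * |g^-1(c)| elements.
Summing over C: 7 * 1 + 1 * 2 + 3 * 5 + 7 * 6 + 4 * 1
= 7 + 2 + 15 + 42 + 4 = 70

70


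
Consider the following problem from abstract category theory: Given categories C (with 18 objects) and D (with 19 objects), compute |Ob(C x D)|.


The product category C x D has objects that are pairs (c, d).
Number of pairs = |Ob(C)| * |Ob(D)| = 18 * 19 = 342

342


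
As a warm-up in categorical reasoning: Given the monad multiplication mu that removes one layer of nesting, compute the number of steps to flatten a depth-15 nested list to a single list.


Each application of mu: T^2 -> T removes one layer of nesting.
Starting at depth 15 (i.e., T^15(X)), we need to reach T(X).
Number of mu applications = 15 - 1 = 14

14


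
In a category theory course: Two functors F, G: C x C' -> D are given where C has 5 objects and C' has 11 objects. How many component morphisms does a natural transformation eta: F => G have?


A natural transformation eta: F => G assigns one component morphism per
object of the domain category.
The domain is the product category C x C', so
|Ob(C x C')| = |Ob(C)| * |Ob(C')| = 5 * 11 = 55.
Therefore eta has 55 component morphisms.

55


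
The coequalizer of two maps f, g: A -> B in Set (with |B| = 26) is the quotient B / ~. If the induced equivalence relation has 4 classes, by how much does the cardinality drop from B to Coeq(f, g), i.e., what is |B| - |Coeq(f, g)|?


The coequalizer Coeq(f, g) = B / ~ has one element per equivalence class.
|B| = 26, |Coeq(f, g)| = 4.
|B| - |Coeq(f, g)| = 26 - 4 = 22.

22


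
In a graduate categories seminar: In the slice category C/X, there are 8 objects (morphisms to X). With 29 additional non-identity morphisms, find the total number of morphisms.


In the slice category C/X, objects are morphisms to X.
Identity morphisms: 8 (one per object of C/X).
Non-identity morphisms: 29.
Total = 8 + 29 = 37

37


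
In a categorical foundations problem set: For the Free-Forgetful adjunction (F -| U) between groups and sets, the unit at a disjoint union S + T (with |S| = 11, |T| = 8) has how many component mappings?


The unit eta_X: X -> U(F(X)) of the Free-Forgetful adjunction
maps each element of X to a generator of F(X). For X = S + T (disjoint
union in Set), |S + T| = |S| + |T|.
Total mappings = 11 + 8 = 19.

19


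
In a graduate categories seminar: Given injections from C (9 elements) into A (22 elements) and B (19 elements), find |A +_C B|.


The pushout A +_C B identifies the images of C in A and B.
|A +_C B| = |A| + |B| - |C| (for injections).
= 22 + 19 - 9 = 32

32


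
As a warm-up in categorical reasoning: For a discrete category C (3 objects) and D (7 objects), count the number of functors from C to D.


A functor from a discrete category C to D is determined by
where each object maps. Each of the 3 objects of C can map
to any of the 7 objects of D independently.
Number of functors = 7^3 = 343

343


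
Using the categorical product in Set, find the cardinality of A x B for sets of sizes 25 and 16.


In Set, the product A x B is the Cartesian product.
By the universal property, |A x B| = |A| * |B|.
|A x B| = 25 * 16 = 400

400


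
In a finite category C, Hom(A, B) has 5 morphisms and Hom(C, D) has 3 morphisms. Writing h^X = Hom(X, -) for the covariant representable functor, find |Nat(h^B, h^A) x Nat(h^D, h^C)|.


By the Yoneda lemma, Nat(h^B, h^A) is isomorphic to Hom(A, B),
so |Nat(h^B, h^A)| = |Hom(A, B)| and |Nat(h^D, h^C)| = |Hom(C, D)|.
|Hom(A, B)| = 5, |Hom(C, D)| = 3.
|Nat(h^B, h^A) x Nat(h^D, h^C)| = 5 * 3 = 15

15


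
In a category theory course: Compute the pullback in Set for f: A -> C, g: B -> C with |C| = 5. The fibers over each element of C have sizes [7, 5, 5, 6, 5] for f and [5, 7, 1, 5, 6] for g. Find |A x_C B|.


The pullback A x_C B consists of pairs (a, b) with f(a) = g(b).
For each element c in C, the fiber product has |f^-1(c)| * |g^-1(c)| elements.
Summing over C: 7 * 5 + 5 * 7 + 5 * 1 + 6 * 5 + 5 * 6
= 35 + 35 + 5 + 30 + 30 = 135

135


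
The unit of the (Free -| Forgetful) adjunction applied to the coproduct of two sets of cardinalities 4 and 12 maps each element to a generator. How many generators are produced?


The unit eta_X: X -> U(F(X)) of the Free-Forgetful adjunction
maps each element of X to a generator of F(X). For X = S + T (disjoint
union in Set), |S + T| = |S| + |T|.
Total mappings = 4 + 12 = 16.

16


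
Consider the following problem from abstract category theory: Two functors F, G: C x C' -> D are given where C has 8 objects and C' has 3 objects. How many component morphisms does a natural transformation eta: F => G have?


A natural transformation eta: F => G assigns one component morphism per
object of the domain category.
The domain is the product category C x C', so
|Ob(C x C')| = |Ob(C)| * |Ob(C')| = 8 * 3 = 24.
Therefore eta has 24 component morphisms.

24


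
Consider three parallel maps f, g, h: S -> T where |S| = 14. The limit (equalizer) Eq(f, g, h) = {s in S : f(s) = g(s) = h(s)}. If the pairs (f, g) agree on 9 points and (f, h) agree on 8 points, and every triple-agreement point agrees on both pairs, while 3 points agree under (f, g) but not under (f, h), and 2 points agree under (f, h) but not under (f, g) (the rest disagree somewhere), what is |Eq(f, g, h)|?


Eq(f, g, h) is the triple-agreement set: points in S where all three
maps take the same value. Using inclusion-exclusion on the pairwise data:
Pair (f, g) agrees on 9 points; pair (f, h) on 8 points.
Points agreeing under (f, g) but not (f, h) = 3; under (f, h) but not (f, g) = 2.
Triple-agreement = agreement-in-(f, g) minus points that agree under (f, g) but not (f, h):
|Eq(f, g, h)| = 9 - 3 = 6
(cross-check via (f, h): 8 - 2 = 6.)

6


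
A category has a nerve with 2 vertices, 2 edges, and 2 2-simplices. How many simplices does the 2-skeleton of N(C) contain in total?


The 2-skeleton of the nerve N(C) consists of simplices in dimensions 0, 1, 2:
  |N(C)_0| = 2 (objects)
  |N(C)_1| = 2 (morphisms)
  |N(C)_2| = 2 (composable pairs)
Total = 2 + 2 + 2 = 6

6


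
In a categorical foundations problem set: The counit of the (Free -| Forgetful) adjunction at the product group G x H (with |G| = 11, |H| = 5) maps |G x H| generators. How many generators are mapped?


The counit epsilon_K: F(U(K)) -> K of the Free-Forgetful adjunction
maps |K| generators of F(U(K)) into K. For K = G x H (the product group),
|G x H| = |G| * |H|.
Total generators mapped = 11 * 5 = 55.

55


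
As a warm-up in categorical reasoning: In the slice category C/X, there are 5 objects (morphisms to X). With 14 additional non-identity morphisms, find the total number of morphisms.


In the slice category C/X, objects are morphisms to X.
Identity morphisms: 5 (one per object of C/X).
Non-identity morphisms: 14.
Total = 5 + 14 = 19

19


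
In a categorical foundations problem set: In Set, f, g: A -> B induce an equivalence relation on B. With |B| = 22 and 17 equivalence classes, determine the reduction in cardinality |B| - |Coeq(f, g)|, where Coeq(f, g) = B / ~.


The coequalizer Coeq(f, g) = B / ~ has one element per equivalence class.
|B| = 22, |Coeq(f, g)| = 17.
|B| - |Coeq(f, g)| = 22 - 17 = 5.

5


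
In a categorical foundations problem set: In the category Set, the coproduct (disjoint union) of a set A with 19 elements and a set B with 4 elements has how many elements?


In Set, the coproduct A + B is the disjoint union.
|A + B| = |A| + |B| = 19 + 4 = 23

23


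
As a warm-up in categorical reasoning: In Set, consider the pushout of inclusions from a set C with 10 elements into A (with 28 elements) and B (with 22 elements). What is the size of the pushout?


The pushout A +_C B identifies the images of C in A and B.
|A +_C B| = |A| + |B| - |C| (for injections).
= 28 + 22 - 10 = 40

40


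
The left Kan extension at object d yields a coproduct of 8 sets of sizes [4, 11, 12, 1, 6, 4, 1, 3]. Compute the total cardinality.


Pointwise, the left Kan extension (Lan_F H)(d) is the colimit, indexed
by the comma category (F downarrow d), of H composed with the
projection (F downarrow d) -> C. Here that colimit is given
as a coproduct (disjoint union) of sets, so its cardinality is the
sum of the sizes of the summands.
Coproduct of sets with sizes: 4 + 11 + 12 + 1 + 6 + 4 + 1 + 3
= 42

42


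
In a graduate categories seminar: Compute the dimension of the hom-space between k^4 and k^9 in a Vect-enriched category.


In Vect-enriched categories, Hom(k^n, k^m) is the space of m x n matrices.
dim(Hom(k^4, k^9)) = 9 * 4 = 36

36


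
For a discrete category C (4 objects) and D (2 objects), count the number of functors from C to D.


A functor from a discrete category C to D is determined by
where each object maps. Each of the 4 objects of C can map
to any of the 2 objects of D independently.
Number of functors = 2^4 = 16

16


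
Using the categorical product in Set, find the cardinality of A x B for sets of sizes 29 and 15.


In Set, the product A x B is the Cartesian product.
By the universal property, |A x B| = |A| * |B|.
|A x B| = 29 * 15 = 435

435


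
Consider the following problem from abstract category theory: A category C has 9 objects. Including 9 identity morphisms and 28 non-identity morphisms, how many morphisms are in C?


Each object has an identity morphism, giving 9 identities.
Adding the 28 non-identity morphisms:
Total = 9 + 28 = 37

37


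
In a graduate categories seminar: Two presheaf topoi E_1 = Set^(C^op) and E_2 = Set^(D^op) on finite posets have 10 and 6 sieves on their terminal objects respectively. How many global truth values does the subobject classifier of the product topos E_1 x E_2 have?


In a product of presheaf topoi E_1 x E_2, the subobject classifier
is Omega = Omega_1 x Omega_2 (componentwise), so
|Omega(top)| = |Omega_1(top_1)| * |Omega_2(top_2)|.
= 10 * 6 = 60.

60


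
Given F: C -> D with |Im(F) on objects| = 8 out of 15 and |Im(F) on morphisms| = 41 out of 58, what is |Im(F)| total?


The image of F consists of distinct objects and distinct morphisms.
|Im(F)| on objects = 8
|Im(F)| on morphisms = 41
Total image cardinality = 8 + 41 = 49

49


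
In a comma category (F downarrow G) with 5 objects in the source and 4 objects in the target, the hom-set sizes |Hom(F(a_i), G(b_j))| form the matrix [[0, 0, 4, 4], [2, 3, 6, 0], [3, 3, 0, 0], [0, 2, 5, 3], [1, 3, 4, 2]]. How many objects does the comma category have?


Objects of (F downarrow G) are triples (a, b, h: F(a)->G(b)).
The count equals the sum of all entries in the hom-matrix.
sum(row 0) = 8
sum(row 1) = 11
sum(row 2) = 6
sum(row 3) = 10
sum(row 4) = 10
Grand total = 45

45


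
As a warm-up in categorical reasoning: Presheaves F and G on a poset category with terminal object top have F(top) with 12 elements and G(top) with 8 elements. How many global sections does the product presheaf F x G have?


Global sections of a presheaf on a poset with terminal top satisfy
Gamma(H) ~ H(top). Presheaves admit pointwise products, so
(F x G)(top) = F(top) x G(top) (Cartesian product).
|Gamma(F x G)| = |F(top)| * |G(top)| = 12 * 8 = 96.

96


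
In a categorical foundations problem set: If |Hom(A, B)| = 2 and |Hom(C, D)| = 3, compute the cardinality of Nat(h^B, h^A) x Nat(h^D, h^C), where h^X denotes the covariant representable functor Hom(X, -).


By the Yoneda lemma, Nat(h^B, h^A) is isomorphic to Hom(A, B),
so |Nat(h^B, h^A)| = |Hom(A, B)| and |Nat(h^D, h^C)| = |Hom(C, D)|.
|Hom(A, B)| = 2, |Hom(C, D)| = 3.
|Nat(h^B, h^A) x Nat(h^D, h^C)| = 2 * 3 = 6

6


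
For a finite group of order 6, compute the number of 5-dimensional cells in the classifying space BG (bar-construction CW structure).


In the bar-construction CW model of BG, the n-cells are indexed by
n-tuples [g_1|...|g_n] of non-identity elements of G (degenerate
simplices with some g_i = e do not contribute cells), so there are
(|G| - 1)^n n-cells.
For dim = 5 with |G| = 6:
cells = (6 - 1)^5 = 5^5 = 3125

3125


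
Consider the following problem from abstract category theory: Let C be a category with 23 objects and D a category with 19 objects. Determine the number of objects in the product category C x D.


The product category C x D has objects that are pairs (c, d).
Number of pairs = |Ob(C)| * |Ob(D)| = 23 * 19 = 437

437


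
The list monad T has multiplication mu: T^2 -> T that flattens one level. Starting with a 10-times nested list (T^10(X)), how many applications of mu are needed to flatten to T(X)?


Each application of mu: T^2 -> T removes one layer of nesting.
Starting at depth 10 (i.e., T^10(X)), we need to reach T(X).
Number of mu applications = 10 - 1 = 9

9


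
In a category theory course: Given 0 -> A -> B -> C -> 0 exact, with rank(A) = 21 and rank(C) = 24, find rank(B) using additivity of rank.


For a short exact sequence 0 -> A -> B -> C -> 0,
rank is additive: rank(B) = rank(A) + rank(C).
rank(B) = 21 + 24 = 45

45


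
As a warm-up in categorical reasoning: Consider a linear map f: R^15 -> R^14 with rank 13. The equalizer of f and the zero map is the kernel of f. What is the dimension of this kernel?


The equalizer of f and the zero map is ker(f).
By the rank-nullity theorem: dim(ker(f)) = dim(domain) - rank(f).
dim(ker(f)) = 15 - 13 = 2

2


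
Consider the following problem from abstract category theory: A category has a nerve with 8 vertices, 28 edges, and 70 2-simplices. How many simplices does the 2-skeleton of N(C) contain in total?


The 2-skeleton of the nerve N(C) consists of simplices in dimensions 0, 1, 2:
  |N(C)_0| = 8 (objects)
  |N(C)_1| = 28 (morphisms)
  |N(C)_2| = 70 (composable pairs)
Total = 8 + 28 + 70 = 106

106


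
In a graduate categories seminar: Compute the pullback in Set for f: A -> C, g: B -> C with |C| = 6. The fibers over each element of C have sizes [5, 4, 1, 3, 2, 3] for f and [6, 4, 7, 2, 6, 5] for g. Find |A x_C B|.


The pullback A x_C B consists of pairs (a, b) with f(a) = g(b).
For each element c in C, the fiber product has |f^-1(c)| * |g^-1(c)| elements.
Summing over C: 5 * 6 + 4 * 4 + 1 * 7 + 3 * 2 + 2 * 6 + 3 * 5
= 30 + 16 + 7 + 6 + 12 + 15 = 86

86


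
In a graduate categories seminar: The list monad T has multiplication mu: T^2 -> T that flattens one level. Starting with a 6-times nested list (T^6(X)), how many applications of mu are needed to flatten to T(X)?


Each application of mu: T^2 -> T removes one layer of nesting.
Starting at depth 6 (i.e., T^6(X)), we need to reach T(X).
Number of mu applications = 6 - 1 = 5

5


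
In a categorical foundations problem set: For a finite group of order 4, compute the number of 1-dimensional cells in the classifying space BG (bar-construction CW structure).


In the bar-construction CW model of BG, the n-cells are indexed by
n-tuples [g_1|...|g_n] of non-identity elements of G (degenerate
simplices with some g_i = e do not contribute cells), so there are
(|G| - 1)^n n-cells.
For dim = 1 with |G| = 4:
cells = (4 - 1)^1 = 3^1 = 3

3


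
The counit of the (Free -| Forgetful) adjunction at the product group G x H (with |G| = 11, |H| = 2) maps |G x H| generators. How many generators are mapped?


The counit epsilon_K: F(U(K)) -> K of the Free-Forgetful adjunction
maps |K| generators of F(U(K)) into K. For K = G x H (the product group),
|G x H| = |G| * |H|.
Total generators mapped = 11 * 2 = 22.

22


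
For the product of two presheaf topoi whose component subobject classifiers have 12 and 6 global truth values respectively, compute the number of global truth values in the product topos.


In a product of presheaf topoi E_1 x E_2, the subobject classifier
is Omega = Omega_1 x Omega_2 (componentwise), so
|Omega(top)| = |Omega_1(top_1)| * |Omega_2(top_2)|.
= 12 * 6 = 72.

72


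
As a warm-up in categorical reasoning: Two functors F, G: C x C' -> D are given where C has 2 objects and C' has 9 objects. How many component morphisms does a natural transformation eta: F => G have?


A natural transformation eta: F => G assigns one component morphism per
object of the domain category.
The domain is the product category C x C', so
|Ob(C x C')| = |Ob(C)| * |Ob(C')| = 2 * 9 = 18.
Therefore eta has 18 component morphisms.

18


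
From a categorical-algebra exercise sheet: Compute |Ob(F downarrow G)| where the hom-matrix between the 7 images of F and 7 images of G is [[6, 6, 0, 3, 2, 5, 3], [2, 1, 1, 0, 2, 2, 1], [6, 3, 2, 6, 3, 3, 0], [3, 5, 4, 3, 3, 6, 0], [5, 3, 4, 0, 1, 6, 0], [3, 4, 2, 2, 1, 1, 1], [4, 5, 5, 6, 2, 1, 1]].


Objects of (F downarrow G) are triples (a, b, h: F(a)->G(b)).
The count equals the sum of all entries in the hom-matrix.
sum(row 0) = 25
sum(row 1) = 9
sum(row 2) = 23
sum(row 3) = 24
sum(row 4) = 19
sum(row 5) = 14
sum(row 6) = 24
Grand total = 138

138


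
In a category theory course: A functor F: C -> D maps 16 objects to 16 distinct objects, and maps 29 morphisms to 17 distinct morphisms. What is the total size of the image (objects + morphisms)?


The image of F consists of distinct objects and distinct morphisms.
|Im(F)| on objects = 16
|Im(F)| on morphisms = 17
Total image cardinality = 16 + 17 = 33

33


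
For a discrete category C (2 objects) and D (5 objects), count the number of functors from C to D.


A functor from a discrete category C to D is determined by
where each object maps. Each of the 2 objects of C can map
to any of the 5 objects of D independently.
Number of functors = 5^2 = 25

25


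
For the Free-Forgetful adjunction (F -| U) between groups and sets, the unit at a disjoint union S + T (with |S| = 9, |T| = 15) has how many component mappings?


The unit eta_X: X -> U(F(X)) of the Free-Forgetful adjunction
maps each element of X to a generator of F(X). For X = S + T (disjoint
union in Set), |S + T| = |S| + |T|.
Total mappings = 9 + 15 = 24.

24


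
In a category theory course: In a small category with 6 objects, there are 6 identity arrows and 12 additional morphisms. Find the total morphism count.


Each object has an identity morphism, giving 6 identities.
Adding the 12 non-identity morphisms:
Total = 6 + 12 = 18

18


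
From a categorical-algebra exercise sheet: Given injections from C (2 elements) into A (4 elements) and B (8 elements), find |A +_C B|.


The pushout A +_C B identifies the images of C in A and B.
|A +_C B| = |A| + |B| - |C| (for injections).
= 4 + 8 - 2 = 10

10


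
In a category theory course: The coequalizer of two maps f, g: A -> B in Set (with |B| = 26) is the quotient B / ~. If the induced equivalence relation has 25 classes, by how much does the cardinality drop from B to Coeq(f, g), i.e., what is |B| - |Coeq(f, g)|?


The coequalizer Coeq(f, g) = B / ~ has one element per equivalence class.
|B| = 26, |Coeq(f, g)| = 25.
|B| - |Coeq(f, g)| = 26 - 25 = 1.

1


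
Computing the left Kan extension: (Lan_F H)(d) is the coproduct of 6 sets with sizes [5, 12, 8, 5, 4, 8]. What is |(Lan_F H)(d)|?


Pointwise, the left Kan extension (Lan_F H)(d) is the colimit, indexed
by the comma category (F downarrow d), of H composed with the
projection (F downarrow d) -> C. Here that colimit is given
as a coproduct (disjoint union) of sets, so its cardinality is the
sum of the sizes of the summands.
Coproduct of sets with sizes: 5 + 12 + 8 + 5 + 4 + 8
= 42

42


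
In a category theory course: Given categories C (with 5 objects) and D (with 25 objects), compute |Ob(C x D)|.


The product category C x D has objects that are pairs (c, d).
Number of pairs = |Ob(C)| * |Ob(D)| = 5 * 25 = 125

125


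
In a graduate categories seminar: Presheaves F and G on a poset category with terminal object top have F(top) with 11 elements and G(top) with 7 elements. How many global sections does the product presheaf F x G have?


Global sections of a presheaf on a poset with terminal top satisfy
Gamma(H) ~ H(top). Presheaves admit pointwise products, so
(F x G)(top) = F(top) x G(top) (Cartesian product).
|Gamma(F x G)| = |F(top)| * |G(top)| = 11 * 7 = 77.

77


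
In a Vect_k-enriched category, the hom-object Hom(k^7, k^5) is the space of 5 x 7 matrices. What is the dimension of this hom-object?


In Vect-enriched categories, Hom(k^n, k^m) is the space of m x n matrices.
dim(Hom(k^7, k^5)) = 5 * 7 = 35

35


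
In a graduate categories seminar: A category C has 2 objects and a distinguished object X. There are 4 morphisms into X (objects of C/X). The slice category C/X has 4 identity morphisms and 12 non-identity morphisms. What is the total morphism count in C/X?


In the slice category C/X, objects are morphisms to X.
Identity morphisms: 4 (one per object of C/X).
Non-identity morphisms: 12.
Total = 4 + 12 = 16

16


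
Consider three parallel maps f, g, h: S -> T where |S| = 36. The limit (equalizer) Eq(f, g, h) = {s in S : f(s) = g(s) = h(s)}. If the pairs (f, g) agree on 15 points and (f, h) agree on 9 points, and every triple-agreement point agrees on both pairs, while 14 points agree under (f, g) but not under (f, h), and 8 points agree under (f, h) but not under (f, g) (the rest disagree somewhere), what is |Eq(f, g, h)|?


Eq(f, g, h) is the triple-agreement set: points in S where all three
maps take the same value. Using inclusion-exclusion on the pairwise data:
Pair (f, g) agrees on 15 points; pair (f, h) on 9 points.
Points agreeing under (f, g) but not (f, h) = 14; under (f, h) but not (f, g) = 8.
Triple-agreement = agreement-in-(f, g) minus points that agree under (f, g) but not (f, h):
|Eq(f, g, h)| = 15 - 14 = 1
(cross-check via (f, h): 9 - 8 = 1.)

1


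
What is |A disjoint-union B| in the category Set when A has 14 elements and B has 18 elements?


In Set, the coproduct A + B is the disjoint union.
|A + B| = |A| + |B| = 14 + 18 = 32

32


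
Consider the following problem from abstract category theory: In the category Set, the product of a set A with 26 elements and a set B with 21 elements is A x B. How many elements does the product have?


In Set, the product A x B is the Cartesian product.
By the universal property, |A x B| = |A| * |B|.
|A x B| = 26 * 21 = 546

546


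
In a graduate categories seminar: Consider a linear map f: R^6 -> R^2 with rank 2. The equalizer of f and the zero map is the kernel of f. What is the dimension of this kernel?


The equalizer of f and the zero map is ker(f).
By the rank-nullity theorem: dim(ker(f)) = dim(domain) - rank(f).
dim(ker(f)) = 6 - 2 = 4

4


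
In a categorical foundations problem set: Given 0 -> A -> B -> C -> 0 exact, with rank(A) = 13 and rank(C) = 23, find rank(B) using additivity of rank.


For a short exact sequence 0 -> A -> B -> C -> 0,
rank is additive: rank(B) = rank(A) + rank(C).
rank(B) = 13 + 23 = 36

36


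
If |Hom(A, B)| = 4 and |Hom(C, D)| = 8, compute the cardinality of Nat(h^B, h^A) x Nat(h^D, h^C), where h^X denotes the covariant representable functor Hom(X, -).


By the Yoneda lemma, Nat(h^B, h^A) is isomorphic to Hom(A, B),
so |Nat(h^B, h^A)| = |Hom(A, B)| and |Nat(h^D, h^C)| = |Hom(C, D)|.
|Hom(A, B)| = 4, |Hom(C, D)| = 8.
|Nat(h^B, h^A) x Nat(h^D, h^C)| = 4 * 8 = 32

32


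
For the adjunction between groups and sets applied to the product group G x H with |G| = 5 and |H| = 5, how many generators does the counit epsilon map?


The counit epsilon_K: F(U(K)) -> K of the Free-Forgetful adjunction
maps |K| generators of F(U(K)) into K. For K = G x H (the product group),
|G x H| = |G| * |H|.
Total generators mapped = 5 * 5 = 25.

25


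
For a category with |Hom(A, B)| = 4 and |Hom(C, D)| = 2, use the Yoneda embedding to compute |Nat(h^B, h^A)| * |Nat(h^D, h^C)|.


By the Yoneda lemma, Nat(h^B, h^A) is isomorphic to Hom(A, B),
so |Nat(h^B, h^A)| = |Hom(A, B)| and |Nat(h^D, h^C)| = |Hom(C, D)|.
|Hom(A, B)| = 4, |Hom(C, D)| = 2.
|Nat(h^B, h^A) x Nat(h^D, h^C)| = 4 * 2 = 8

8


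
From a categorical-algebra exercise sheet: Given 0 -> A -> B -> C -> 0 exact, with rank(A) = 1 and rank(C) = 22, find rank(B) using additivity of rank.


For a short exact sequence 0 -> A -> B -> C -> 0,
rank is additive: rank(B) = rank(A) + rank(C).
rank(B) = 1 + 22 = 23

23


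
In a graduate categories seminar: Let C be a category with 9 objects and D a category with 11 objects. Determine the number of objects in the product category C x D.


The product category C x D has objects that are pairs (c, d).
Number of pairs = |Ob(C)| * |Ob(D)| = 9 * 11 = 99

99


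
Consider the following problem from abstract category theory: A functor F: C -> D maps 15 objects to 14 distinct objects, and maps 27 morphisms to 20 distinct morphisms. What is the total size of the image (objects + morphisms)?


The image of F consists of distinct objects and distinct morphisms.
|Im(F)| on objects = 14
|Im(F)| on morphisms = 20
Total image cardinality = 14 + 20 = 34

34


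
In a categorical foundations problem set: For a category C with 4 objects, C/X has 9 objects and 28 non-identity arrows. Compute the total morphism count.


In the slice category C/X, objects are morphisms to X.
Identity morphisms: 9 (one per object of C/X).
Non-identity morphisms: 28.
Total = 9 + 28 = 37

37


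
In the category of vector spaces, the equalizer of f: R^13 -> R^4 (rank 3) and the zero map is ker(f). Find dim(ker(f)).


The equalizer of f and the zero map is ker(f).
By the rank-nullity theorem: dim(ker(f)) = dim(domain) - rank(f).
dim(ker(f)) = 13 - 3 = 10

10


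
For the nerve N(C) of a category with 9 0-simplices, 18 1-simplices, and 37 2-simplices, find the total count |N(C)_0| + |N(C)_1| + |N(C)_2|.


The 2-skeleton of the nerve N(C) consists of simplices in dimensions 0, 1, 2:
  |N(C)_0| = 9 (objects)
  |N(C)_1| = 18 (morphisms)
  |N(C)_2| = 37 (composable pairs)
Total = 9 + 18 + 37 = 64

64


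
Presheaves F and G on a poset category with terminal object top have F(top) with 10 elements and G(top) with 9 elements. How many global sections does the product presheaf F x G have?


Global sections of a presheaf on a poset with terminal top satisfy
Gamma(H) ~ H(top). Presheaves admit pointwise products, so
(F x G)(top) = F(top) x G(top) (Cartesian product).
|Gamma(F x G)| = |F(top)| * |G(top)| = 10 * 9 = 90.

90


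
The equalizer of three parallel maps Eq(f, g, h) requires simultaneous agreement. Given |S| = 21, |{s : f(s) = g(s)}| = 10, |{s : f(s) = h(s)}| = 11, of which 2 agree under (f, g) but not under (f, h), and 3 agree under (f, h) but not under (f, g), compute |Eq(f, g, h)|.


Eq(f, g, h) is the triple-agreement set: points in S where all three
maps take the same value. Using inclusion-exclusion on the pairwise data:
Pair (f, g) agrees on 10 points; pair (f, h) on 11 points.
Points agreeing under (f, g) but not (f, h) = 2; under (f, h) but not (f, g) = 3.
Triple-agreement = agreement-in-(f, g) minus points that agree under (f, g) but not (f, h):
|Eq(f, g, h)| = 10 - 2 = 8
(cross-check via (f, h): 11 - 3 = 8.)

8


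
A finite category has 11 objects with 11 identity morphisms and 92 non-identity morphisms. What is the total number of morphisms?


Each object has an identity morphism, giving 11 identities.
Adding the 92 non-identity morphisms:
Total = 11 + 92 = 103

103


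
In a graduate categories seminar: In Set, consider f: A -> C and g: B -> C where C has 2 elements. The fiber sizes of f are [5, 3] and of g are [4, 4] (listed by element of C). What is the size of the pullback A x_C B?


The pullback A x_C B consists of pairs (a, b) with f(a) = g(b).
For each element c in C, the fiber product has |f^-1(c)| * |g^-1(c)| elements.
Summing over C: 5 * 4 + 3 * 4
= 20 + 12 = 32

32


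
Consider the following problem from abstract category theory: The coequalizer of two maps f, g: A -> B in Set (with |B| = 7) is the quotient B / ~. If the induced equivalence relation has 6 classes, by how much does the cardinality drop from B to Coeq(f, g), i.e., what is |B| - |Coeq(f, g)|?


The coequalizer Coeq(f, g) = B / ~ has one element per equivalence class.
|B| = 7, |Coeq(f, g)| = 6.
|B| - |Coeq(f, g)| = 7 - 6 = 1.

1


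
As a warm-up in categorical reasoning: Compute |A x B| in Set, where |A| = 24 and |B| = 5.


In Set, the product A x B is the Cartesian product.
By the universal property, |A x B| = |A| * |B|.
|A x B| = 24 * 5 = 120

120


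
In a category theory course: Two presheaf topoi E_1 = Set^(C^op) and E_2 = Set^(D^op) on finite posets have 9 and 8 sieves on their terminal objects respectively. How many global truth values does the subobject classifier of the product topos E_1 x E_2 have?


In a product of presheaf topoi E_1 x E_2, the subobject classifier
is Omega = Omega_1 x Omega_2 (componentwise), so
|Omega(top)| = |Omega_1(top_1)| * |Omega_2(top_2)|.
= 9 * 8 = 72.

72


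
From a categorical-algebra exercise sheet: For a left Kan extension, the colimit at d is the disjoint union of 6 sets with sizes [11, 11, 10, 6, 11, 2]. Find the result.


Pointwise, the left Kan extension (Lan_F H)(d) is the colimit, indexed
by the comma category (F downarrow d), of H composed with the
projection (F downarrow d) -> C. Here that colimit is given
as a coproduct (disjoint union) of sets, so its cardinality is the
sum of the sizes of the summands.
Coproduct of sets with sizes: 11 + 11 + 10 + 6 + 11 + 2
= 51

51


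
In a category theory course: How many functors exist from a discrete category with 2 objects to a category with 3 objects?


A functor from a discrete category C to D is determined by
where each object maps. Each of the 2 objects of C can map
to any of the 3 objects of D independently.
Number of functors = 3^2 = 9

9


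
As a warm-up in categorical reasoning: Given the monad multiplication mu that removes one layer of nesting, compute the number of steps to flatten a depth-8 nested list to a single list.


Each application of mu: T^2 -> T removes one layer of nesting.
Starting at depth 8 (i.e., T^8(X)), we need to reach T(X).
Number of mu applications = 8 - 1 = 7

7
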